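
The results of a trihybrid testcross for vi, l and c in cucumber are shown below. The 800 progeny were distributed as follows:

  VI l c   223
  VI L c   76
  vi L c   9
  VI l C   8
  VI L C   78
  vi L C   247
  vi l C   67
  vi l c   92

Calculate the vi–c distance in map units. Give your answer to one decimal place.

23.4 map units

The two most frequent reciprocal classes, vi L C and VI l c, are the parental types, so the F1 was vi L C / VI l c.
The two rarest classes, vi L c and VI l C, are the double crossovers. Comparing them with the parentals, only the c allele has switched, so c is the middle locus and the order is vi – c – l.
Crossovers in the vi–c interval produce the single-crossover classes VI L C and vi l c (78 + 92 = 170) plus the double crossovers (17).
RF(vi–c) = (170 + 17) / 800 = 187/800 = 0.2338 → 23.4 map units.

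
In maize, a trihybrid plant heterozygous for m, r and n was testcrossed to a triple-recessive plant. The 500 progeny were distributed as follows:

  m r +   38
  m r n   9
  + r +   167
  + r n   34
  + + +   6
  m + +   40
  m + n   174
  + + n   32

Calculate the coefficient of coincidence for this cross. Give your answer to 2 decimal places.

0.99

The two most frequent reciprocal classes, m + n and + r +, are the parental types, so the F1 was m + n / + r +.
The two rarest classes, m r n and + + +, are the double crossovers. Comparing them with the parentals, only the r allele has switched, so r is the middle locus and the order is m – r – n.
m–r: (70 + 15)/500 = 0.1700; r–n: (74 + 15)/500 = 0.1780.
Expected DCO frequency = 0.1700 × 0.1780 ≈ 0.03026; observed = 15/500 ≈ 0.03000.
Coefficient of coincidence = 0.03000/0.03026 ≈ 0.99.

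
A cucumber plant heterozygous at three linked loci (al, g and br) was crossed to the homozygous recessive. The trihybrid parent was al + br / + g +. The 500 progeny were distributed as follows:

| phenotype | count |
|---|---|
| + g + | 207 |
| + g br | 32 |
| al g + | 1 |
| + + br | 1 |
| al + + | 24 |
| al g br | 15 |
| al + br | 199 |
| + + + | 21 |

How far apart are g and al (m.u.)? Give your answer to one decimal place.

7.6 m.u.

The two rarest classes, + + br and al g +, are the double crossovers. Comparing them with the parentals, only the al allele has switched, so al is the middle locus and the order is br – al – g.
Crossovers in the al–g interval produce the single-crossover classes al g br and + + + (15 + 21 = 36) plus the double crossovers (2).
RF(al–g) = (36 + 2) / 500 = 38/500 = 0.0760 → 7.6 m.u.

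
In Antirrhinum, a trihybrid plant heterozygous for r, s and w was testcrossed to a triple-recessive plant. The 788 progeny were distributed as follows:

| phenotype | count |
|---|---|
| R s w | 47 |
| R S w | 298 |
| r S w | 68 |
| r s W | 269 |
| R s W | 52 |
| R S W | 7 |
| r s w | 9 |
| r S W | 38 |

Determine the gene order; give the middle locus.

The two most frequent reciprocal classes, r s W and R S w, are the parental types, so the F1 was r s W / R S w.
The two rarest classes, r s w and R S W, are the double crossovers. Comparing them with the parentals, only the w allele has switched, so w is the middle locus and the order is s – w – r.

w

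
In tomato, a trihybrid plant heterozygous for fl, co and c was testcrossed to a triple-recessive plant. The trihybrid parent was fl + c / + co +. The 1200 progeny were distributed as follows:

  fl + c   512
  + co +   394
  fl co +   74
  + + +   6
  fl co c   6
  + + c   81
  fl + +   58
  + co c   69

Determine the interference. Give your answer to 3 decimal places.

The two rarest classes, fl co c and + + +, are the double crossovers. Comparing them with the parentals, only the co allele has switched, so co is the middle locus and the order is fl – co – c.
fl–co: (155 + 12)/1200 = 0.1392; co–c: (127 + 12)/1200 = 0.1158.
Expected DCO frequency = 0.1392 × 0.1158 ≈ 0.01612; observed = 12/1200 ≈ 0.01000.
Coefficient of coincidence = 0.01000/0.01612 ≈ 0.620; interference = 1 − 0.620 = 0.380.

0.380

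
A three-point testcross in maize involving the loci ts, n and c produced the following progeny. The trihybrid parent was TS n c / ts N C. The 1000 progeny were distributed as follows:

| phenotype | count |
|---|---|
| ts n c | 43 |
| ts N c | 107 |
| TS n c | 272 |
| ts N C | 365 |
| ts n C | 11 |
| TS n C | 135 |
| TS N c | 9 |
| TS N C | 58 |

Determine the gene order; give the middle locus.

The two rarest classes, TS N c and ts n C, are the double crossovers. Comparing them with the parentals, only the n allele has switched, so n is the middle locus and the order is ts – n – c.

n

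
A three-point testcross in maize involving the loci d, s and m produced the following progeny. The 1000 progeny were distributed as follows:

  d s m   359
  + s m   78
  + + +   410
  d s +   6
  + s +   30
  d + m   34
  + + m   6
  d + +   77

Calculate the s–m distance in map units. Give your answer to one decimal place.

The two most frequent reciprocal classes, + + + and d s m, are the parental types, so the F1 was + + + / d s m.
The two rarest classes, + + m and d s +, are the double crossovers. Comparing them with the parentals, only the m allele has switched, so m is the middle locus and the order is s – m – d.
Crossovers in the s–m interval produce the single-crossover classes + s + and d + m (30 + 34 = 64) plus the double crossovers (12).
RF(s–m) = (64 + 12) / 1000 = 76/1000 = 0.0760 → 7.6 map units.

7.6 map units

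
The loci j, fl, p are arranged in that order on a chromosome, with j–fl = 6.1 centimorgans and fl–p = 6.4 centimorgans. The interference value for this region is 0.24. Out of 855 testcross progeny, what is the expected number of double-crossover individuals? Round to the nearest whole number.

Map distances give recombination frequencies of 0.061 and 0.064 for the two intervals.
With interference 0.24 (so coincidence = 0.76), expected double-crossover frequency = 0.061 × 0.064 × 0.76 = 0.00297.
Expected number = 0.00297 × 855 = 2.54 ≈ 3.

3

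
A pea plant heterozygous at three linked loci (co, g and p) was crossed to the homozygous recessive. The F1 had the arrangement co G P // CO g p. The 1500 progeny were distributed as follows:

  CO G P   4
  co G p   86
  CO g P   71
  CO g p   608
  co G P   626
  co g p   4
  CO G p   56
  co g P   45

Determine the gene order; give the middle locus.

The two rarest classes, CO G P and co g p, are the double crossovers. Comparing them with the parentals, only the co allele has switched, so co is the middle locus and the order is g – co – p.

co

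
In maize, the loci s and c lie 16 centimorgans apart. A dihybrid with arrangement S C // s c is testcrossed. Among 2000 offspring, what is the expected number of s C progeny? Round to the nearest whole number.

A map distance of 16 centimorgans corresponds to a recombination frequency of 0.160.
The F1 is S C / s c, so s C is a recombinant gamete class with expected frequency r/2 = 0.160/2 = 0.0800.
Expected number = 0.0800 × 2000 = 160.00 ≈ 160.

160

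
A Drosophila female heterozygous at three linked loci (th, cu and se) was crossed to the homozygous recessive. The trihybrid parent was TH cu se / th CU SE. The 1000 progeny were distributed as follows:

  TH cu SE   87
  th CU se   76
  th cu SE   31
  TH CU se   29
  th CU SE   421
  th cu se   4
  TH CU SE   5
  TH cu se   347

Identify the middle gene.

The two rarest classes, th cu se and TH CU SE, are the double crossovers. Comparing them with the parentals, only the th allele has switched, so th is the middle locus and the order is se – th – cu.

th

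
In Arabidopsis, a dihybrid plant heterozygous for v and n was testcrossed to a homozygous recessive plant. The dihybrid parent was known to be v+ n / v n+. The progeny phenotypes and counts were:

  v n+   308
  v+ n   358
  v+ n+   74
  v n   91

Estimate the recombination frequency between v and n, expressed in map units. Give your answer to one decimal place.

The recombinant classes are v+ n+ and v n: 74 + 91 = 165.
Recombination frequency = 165/831 = 0.1986 ≈ 19.9%, i.e. 19.9 map units.

19.9 map units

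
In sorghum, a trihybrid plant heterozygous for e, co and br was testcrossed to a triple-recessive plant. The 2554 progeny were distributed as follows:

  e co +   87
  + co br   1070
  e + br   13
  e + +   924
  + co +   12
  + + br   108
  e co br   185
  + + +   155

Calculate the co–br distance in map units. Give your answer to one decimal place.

The two most frequent reciprocal classes, e + + and + co br, are the parental types, so the F1 was e + + / + co br.
The two rarest classes, e + br and + co +, are the double crossovers. Comparing them with the parentals, only the br allele has switched, so br is the middle locus and the order is co – br – e.
Crossovers in the co–br interval produce the single-crossover classes e co + and + + br (87 + 108 = 195) plus the double crossovers (25).
RF(co–br) = (195 + 25) / 2554 = 220/2554 = 0.0861 → 8.6 map units.

8.6 map units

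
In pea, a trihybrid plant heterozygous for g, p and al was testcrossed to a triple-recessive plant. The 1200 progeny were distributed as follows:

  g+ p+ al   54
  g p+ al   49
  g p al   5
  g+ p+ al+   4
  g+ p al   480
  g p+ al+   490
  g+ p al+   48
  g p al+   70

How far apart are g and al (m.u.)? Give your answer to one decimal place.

The two most frequent reciprocal classes, g+ p al and g p+ al+, are the parental types, so the F1 was g+ p al / g p+ al+.
The two rarest classes, g p al and g+ p+ al+, are the double crossovers. Comparing them with the parentals, only the g allele has switched, so g is the middle locus and the order is al – g – p.
Crossovers in the al–g interval produce the single-crossover classes g+ p al+ and g p+ al (48 + 49 = 97) plus the double crossovers (9).
RF(al–g) = (97 + 9) / 1200 = 106/1200 = 0.0883 → 8.8 m.u.

8.8 m.u.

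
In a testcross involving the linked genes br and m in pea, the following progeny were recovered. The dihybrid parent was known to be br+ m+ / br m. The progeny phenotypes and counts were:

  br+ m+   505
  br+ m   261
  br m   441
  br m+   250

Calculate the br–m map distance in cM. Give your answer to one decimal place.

35.1 cM

The recombinant classes are br+ m and br m+: 261 + 250 = 511.
Recombination frequency = 511/1457 = 0.3507 ≈ 35.1%, i.e. 35.1 cM.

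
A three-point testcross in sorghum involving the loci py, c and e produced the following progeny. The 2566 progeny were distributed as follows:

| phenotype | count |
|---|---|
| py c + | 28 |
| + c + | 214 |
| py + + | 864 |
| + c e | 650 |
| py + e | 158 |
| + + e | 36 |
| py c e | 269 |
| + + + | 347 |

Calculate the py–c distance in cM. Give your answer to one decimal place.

26.5 cM

The two most frequent reciprocal classes, py + + and + c e, are the parental types, so the F1 was py + + / + c e.
The two rarest classes, py c + and + + e, are the double crossovers. Comparing them with the parentals, only the c allele has switched, so c is the middle locus and the order is py – c – e.
Crossovers in the py–c interval produce the single-crossover classes + + + and py c e (347 + 269 = 616) plus the double crossovers (64).
RF(py–c) = (616 + 64) / 2566 = 680/2566 = 0.2650 → 26.5 cM.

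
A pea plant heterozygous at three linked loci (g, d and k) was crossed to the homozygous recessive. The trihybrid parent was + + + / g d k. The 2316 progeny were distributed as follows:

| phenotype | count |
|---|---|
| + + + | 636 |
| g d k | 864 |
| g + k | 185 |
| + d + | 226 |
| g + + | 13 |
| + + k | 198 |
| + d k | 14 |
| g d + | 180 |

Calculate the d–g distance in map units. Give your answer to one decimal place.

18.9 map units

The two rarest classes, g + + and + d k, are the double crossovers. Comparing them with the parentals, only the g allele has switched, so g is the middle locus and the order is d – g – k.
Crossovers in the d–g interval produce the single-crossover classes + d + and g + k (226 + 185 = 411) plus the double crossovers (27).
RF(d–g) = (411 + 27) / 2316 = 438/2316 = 0.1891 → 18.9 map units.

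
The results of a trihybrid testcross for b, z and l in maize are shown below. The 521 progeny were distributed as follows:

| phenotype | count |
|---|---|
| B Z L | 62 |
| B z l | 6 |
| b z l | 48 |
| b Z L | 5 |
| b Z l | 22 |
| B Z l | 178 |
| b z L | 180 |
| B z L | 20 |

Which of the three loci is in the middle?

z

The two most frequent reciprocal classes, b z L and B Z l, are the parental types, so the F1 was b z L / B Z l.
The two rarest classes, b Z L and B z l, are the double crossovers. Comparing them with the parentals, only the z allele has switched, so z is the middle locus and the order is b – z – l.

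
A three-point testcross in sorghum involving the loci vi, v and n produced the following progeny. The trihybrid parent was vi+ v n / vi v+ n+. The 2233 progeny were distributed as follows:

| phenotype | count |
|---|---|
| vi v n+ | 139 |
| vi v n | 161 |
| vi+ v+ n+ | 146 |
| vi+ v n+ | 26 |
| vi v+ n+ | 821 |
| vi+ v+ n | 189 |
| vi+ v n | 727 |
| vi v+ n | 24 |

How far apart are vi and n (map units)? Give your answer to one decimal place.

The two rarest classes, vi+ v n+ and vi v+ n, are the double crossovers. Comparing them with the parentals, only the n allele has switched, so n is the middle locus and the order is v – n – vi.
Crossovers in the n–vi interval produce the single-crossover classes vi v n and vi+ v+ n+ (161 + 146 = 307) plus the double crossovers (50).
RF(n–vi) = (307 + 50) / 2233 = 357/2233 = 0.1599 → 16.0 map units.

16.0 map units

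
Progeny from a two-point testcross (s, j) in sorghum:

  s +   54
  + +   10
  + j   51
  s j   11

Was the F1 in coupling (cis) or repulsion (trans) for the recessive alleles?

trans

The two most frequent classes are + j (51) and s + (54); these are the parental (non-recombinant) types.
So the F1 carried + j on one chromosome and s + on the other — the recessive alleles are on opposite chromosomes (trans / repulsion).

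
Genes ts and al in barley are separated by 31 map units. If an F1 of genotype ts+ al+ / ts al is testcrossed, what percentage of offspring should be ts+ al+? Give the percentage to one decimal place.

A map distance of 31 map units corresponds to a recombination frequency of 0.310.
The F1 is ts+ al+ / ts al, so ts+ al+ is a parental gamete class with expected frequency (1 − r)/2 = 0.690/2 = 0.3450.
That is 0.3450 = 34.5% of the progeny.

34.5%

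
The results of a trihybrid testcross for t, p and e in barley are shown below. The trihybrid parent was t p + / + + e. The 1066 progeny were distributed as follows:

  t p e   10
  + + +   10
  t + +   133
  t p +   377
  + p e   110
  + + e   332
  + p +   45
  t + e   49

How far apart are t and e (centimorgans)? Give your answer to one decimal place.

10.7 centimorgans

The two rarest classes, t p e and + + +, are the double crossovers. Comparing them with the parentals, only the e allele has switched, so e is the middle locus and the order is p – e – t.
Crossovers in the e–t interval produce the single-crossover classes + p + and t + e (45 + 49 = 94) plus the double crossovers (20).
RF(e–t) = (94 + 20) / 1066 = 114/1066 = 0.1069 → 10.7 centimorgans.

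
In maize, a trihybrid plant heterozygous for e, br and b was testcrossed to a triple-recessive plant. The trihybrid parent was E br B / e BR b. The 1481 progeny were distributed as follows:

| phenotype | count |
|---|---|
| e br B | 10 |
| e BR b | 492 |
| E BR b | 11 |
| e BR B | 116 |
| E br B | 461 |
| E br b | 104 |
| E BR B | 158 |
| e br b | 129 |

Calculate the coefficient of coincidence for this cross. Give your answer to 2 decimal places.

The two rarest classes, e br B and E BR b, are the double crossovers. Comparing them with the parentals, only the e allele has switched, so e is the middle locus and the order is b – e – br.
b–e: (220 + 21)/1481 = 0.1627; e–br: (287 + 21)/1481 = 0.2080.
Expected DCO frequency = 0.1627 × 0.2080 ≈ 0.03384; observed = 21/1481 ≈ 0.01418.
Coefficient of coincidence = 0.01418/0.03384 ≈ 0.42.

0.42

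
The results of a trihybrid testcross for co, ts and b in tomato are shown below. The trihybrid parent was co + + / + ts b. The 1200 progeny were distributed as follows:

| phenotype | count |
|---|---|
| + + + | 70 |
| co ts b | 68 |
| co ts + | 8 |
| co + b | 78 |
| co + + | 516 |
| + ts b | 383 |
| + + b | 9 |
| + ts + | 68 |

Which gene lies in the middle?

The two rarest classes, co ts + and + + b, are the double crossovers. Comparing them with the parentals, only the ts allele has switched, so ts is the middle locus and the order is b – ts – co.

ts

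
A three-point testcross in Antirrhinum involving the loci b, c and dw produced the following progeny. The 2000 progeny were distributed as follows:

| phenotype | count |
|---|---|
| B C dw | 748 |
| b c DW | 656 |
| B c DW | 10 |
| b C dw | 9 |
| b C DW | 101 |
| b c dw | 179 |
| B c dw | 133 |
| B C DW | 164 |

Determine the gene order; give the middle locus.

b

The two most frequent reciprocal classes, b c DW and B C dw, are the parental types, so the F1 was b c DW / B C dw.
The two rarest classes, B c DW and b C dw, are the double crossovers. Comparing them with the parentals, only the b allele has switched, so b is the middle locus and the order is dw – b – c.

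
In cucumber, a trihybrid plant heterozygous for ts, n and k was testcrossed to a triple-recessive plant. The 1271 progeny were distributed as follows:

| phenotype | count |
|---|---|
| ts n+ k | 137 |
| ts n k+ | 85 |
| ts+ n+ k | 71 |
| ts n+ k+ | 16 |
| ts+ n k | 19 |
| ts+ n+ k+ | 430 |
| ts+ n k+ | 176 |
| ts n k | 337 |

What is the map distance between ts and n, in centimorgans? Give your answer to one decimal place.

27.4 centimorgans

The two most frequent reciprocal classes, ts n k and ts+ n+ k+, are the parental types, so the F1 was ts n k / ts+ n+ k+.
The two rarest classes, ts+ n k and ts n+ k+, are the double crossovers. Comparing them with the parentals, only the ts allele has switched, so ts is the middle locus and the order is n – ts – k.
Crossovers in the n–ts interval produce the single-crossover classes ts n+ k and ts+ n k+ (137 + 176 = 313) plus the double crossovers (35).
RF(n–ts) = (313 + 35) / 1271 = 348/1271 = 0.2738 → 27.4 centimorgans.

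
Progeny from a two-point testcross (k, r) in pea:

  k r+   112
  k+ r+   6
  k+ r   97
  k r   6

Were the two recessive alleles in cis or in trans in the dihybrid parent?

The two most frequent classes are k+ r (97) and k r+ (112); these are the parental (non-recombinant) types.
So the F1 carried k+ r on one chromosome and k r+ on the other — the recessive alleles are on opposite chromosomes (trans / repulsion).

trans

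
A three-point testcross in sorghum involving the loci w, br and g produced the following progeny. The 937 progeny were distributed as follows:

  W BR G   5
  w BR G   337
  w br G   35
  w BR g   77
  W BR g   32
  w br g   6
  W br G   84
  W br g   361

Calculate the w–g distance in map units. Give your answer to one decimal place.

The two most frequent reciprocal classes, W br g and w BR G, are the parental types, so the F1 was W br g / w BR G.
The two rarest classes, w br g and W BR G, are the double crossovers. Comparing them with the parentals, only the w allele has switched, so w is the middle locus and the order is g – w – br.
Crossovers in the g–w interval produce the single-crossover classes W br G and w BR g (84 + 77 = 161) plus the double crossovers (11).
RF(g–w) = (161 + 11) / 937 = 172/937 = 0.1836 → 18.4 map units.

18.4 map units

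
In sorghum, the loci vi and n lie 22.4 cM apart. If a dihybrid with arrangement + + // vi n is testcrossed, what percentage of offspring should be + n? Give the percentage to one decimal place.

A map distance of 22.4 cM corresponds to a recombination frequency of 0.224.
The F1 is + + / vi n, so + n is a recombinant gamete class with expected frequency r/2 = 0.224/2 = 0.1120.
That is 0.1120 = 11.2% of the progeny.

11.2%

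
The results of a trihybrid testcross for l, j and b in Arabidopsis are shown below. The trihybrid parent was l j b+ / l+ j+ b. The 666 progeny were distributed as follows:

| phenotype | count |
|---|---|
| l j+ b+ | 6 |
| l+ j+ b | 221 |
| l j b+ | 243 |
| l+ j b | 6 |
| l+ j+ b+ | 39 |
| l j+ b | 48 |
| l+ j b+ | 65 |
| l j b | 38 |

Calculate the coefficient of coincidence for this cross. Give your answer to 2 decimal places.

0.72

The two rarest classes, l j+ b+ and l+ j b, are the double crossovers. Comparing them with the parentals, only the j allele has switched, so j is the middle locus and the order is l – j – b.
l–j: (113 + 12)/666 = 0.1877; j–b: (77 + 12)/666 = 0.1336.
Expected DCO frequency = 0.1877 × 0.1336 ≈ 0.02508; observed = 12/666 ≈ 0.01802.
Coefficient of coincidence = 0.01802/0.02508 ≈ 0.72.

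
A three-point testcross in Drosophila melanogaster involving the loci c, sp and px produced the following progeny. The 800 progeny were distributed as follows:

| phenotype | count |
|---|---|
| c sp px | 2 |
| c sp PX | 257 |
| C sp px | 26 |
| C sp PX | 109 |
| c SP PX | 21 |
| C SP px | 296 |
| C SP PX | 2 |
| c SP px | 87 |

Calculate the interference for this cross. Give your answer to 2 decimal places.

The two most frequent reciprocal classes, C SP px and c sp PX, are the parental types, so the F1 was C SP px / c sp PX.
The two rarest classes, C SP PX and c sp px, are the double crossovers. Comparing them with the parentals, only the px allele has switched, so px is the middle locus and the order is sp – px – c.
sp–px: (47 + 4)/800 = 0.0638; px–c: (196 + 4)/800 = 0.2500.
Expected DCO frequency = 0.0638 × 0.2500 ≈ 0.01595; observed = 4/800 ≈ 0.00500.
Coefficient of coincidence = 0.00500/0.01595 ≈ 0.31; interference = 1 − 0.31 = 0.69.

0.69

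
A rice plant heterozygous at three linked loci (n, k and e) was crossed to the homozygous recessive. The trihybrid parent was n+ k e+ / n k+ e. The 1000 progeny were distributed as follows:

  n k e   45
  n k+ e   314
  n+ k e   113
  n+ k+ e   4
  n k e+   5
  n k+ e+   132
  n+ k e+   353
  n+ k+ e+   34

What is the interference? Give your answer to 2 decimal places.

The two rarest classes, n k e+ and n+ k+ e, are the double crossovers. Comparing them with the parentals, only the n allele has switched, so n is the middle locus and the order is e – n – k.
e–n: (245 + 9)/1000 = 0.2540; n–k: (79 + 9)/1000 = 0.0880.
Expected DCO frequency = 0.2540 × 0.0880 ≈ 0.02235; observed = 9/1000 ≈ 0.00900.
Coefficient of coincidence = 0.00900/0.02235 ≈ 0.40; interference = 1 − 0.40 = 0.60.

0.60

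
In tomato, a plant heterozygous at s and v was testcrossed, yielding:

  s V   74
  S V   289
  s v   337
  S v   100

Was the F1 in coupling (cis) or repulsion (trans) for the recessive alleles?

cis

The two most frequent classes are S V (289) and s v (337); these are the parental (non-recombinant) types.
So the F1 carried S V on one chromosome and s v on the other — the recessive alleles are on the same chromosome (cis / coupling).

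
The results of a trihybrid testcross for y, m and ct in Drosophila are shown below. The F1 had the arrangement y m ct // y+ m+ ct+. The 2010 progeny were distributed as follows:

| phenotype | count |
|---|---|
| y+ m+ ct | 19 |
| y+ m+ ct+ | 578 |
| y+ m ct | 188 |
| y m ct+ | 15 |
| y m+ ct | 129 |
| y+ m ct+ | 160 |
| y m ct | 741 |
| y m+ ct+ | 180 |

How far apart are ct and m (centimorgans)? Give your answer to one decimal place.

16.1 centimorgans

The two rarest classes, y m ct+ and y+ m+ ct, are the double crossovers. Comparing them with the parentals, only the ct allele has switched, so ct is the middle locus and the order is m – ct – y.
Crossovers in the m–ct interval produce the single-crossover classes y m+ ct and y+ m ct+ (129 + 160 = 289) plus the double crossovers (34).
RF(m–ct) = (289 + 34) / 2010 = 323/2010 = 0.1607 → 16.1 centimorgans.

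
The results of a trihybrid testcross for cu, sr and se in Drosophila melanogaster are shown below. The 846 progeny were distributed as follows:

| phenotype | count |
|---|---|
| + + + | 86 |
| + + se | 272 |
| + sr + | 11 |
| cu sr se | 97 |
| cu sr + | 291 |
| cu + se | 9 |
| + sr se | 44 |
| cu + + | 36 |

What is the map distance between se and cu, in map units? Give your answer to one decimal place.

The two most frequent reciprocal classes, + + se and cu sr +, are the parental types, so the F1 was + + se / cu sr +.
The two rarest classes, cu + se and + sr +, are the double crossovers. Comparing them with the parentals, only the cu allele has switched, so cu is the middle locus and the order is se – cu – sr.
Crossovers in the se–cu interval produce the single-crossover classes + + + and cu sr se (86 + 97 = 183) plus the double crossovers (20).
RF(se–cu) = (183 + 20) / 846 = 203/846 = 0.2400 → 24.0 map units.

24.0 map units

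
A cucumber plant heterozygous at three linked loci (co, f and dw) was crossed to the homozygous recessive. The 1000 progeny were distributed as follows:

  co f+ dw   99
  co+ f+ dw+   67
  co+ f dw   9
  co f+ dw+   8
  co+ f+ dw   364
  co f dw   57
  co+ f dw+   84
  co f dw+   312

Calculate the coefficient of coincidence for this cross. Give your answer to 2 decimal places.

The two most frequent reciprocal classes, co f dw+ and co+ f+ dw, are the parental types, so the F1 was co f dw+ / co+ f+ dw.
The two rarest classes, co f+ dw+ and co+ f dw, are the double crossovers. Comparing them with the parentals, only the f allele has switched, so f is the middle locus and the order is co – f – dw.
co–f: (183 + 17)/1000 = 0.2000; f–dw: (124 + 17)/1000 = 0.1410.
Expected DCO frequency = 0.2000 × 0.1410 ≈ 0.02820; observed = 17/1000 ≈ 0.01700.
Coefficient of coincidence = 0.01700/0.02820 ≈ 0.60.

0.60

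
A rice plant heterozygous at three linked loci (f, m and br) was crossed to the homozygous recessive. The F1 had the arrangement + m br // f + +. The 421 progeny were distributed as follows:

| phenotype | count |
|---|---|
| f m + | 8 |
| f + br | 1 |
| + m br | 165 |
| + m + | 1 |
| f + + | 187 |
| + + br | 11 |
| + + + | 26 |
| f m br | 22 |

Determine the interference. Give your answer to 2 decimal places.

0.20

The two rarest classes, + m + and f + br, are the double crossovers. Comparing them with the parentals, only the br allele has switched, so br is the middle locus and the order is f – br – m.
f–br: (48 + 2)/421 = 0.1188; br–m: (19 + 2)/421 = 0.0499.
Expected DCO frequency = 0.1188 × 0.0499 ≈ 0.00593; observed = 2/421 ≈ 0.00475.
Coefficient of coincidence = 0.00475/0.00593 ≈ 0.80; interference = 1 − 0.80 = 0.20.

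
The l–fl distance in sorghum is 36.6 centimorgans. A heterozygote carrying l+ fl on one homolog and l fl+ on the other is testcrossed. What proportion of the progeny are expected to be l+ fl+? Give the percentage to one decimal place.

A map distance of 36.6 centimorgans corresponds to a recombination frequency of 0.366.
The F1 is l+ fl / l fl+, so l+ fl+ is a recombinant gamete class with expected frequency r/2 = 0.366/2 = 0.1830.
That is 0.1830 = 18.3% of the progeny.

18.3%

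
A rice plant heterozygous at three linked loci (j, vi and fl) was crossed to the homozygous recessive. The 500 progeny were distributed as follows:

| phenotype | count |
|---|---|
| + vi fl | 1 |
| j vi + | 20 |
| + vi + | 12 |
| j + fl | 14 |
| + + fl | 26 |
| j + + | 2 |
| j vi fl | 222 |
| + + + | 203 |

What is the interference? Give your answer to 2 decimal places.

The two most frequent reciprocal classes, j vi fl and + + +, are the parental types, so the F1 was j vi fl / + + +.
The two rarest classes, + vi fl and j + +, are the double crossovers. Comparing them with the parentals, only the j allele has switched, so j is the middle locus and the order is fl – j – vi.
fl–j: (46 + 3)/500 = 0.0980; j–vi: (26 + 3)/500 = 0.0580.
Expected DCO frequency = 0.0980 × 0.0580 ≈ 0.00568; observed = 3/500 ≈ 0.00600.
Coefficient of coincidence = 0.00600/0.00568 ≈ 1.06; interference = 1 − 1.06 = -0.06.

-0.06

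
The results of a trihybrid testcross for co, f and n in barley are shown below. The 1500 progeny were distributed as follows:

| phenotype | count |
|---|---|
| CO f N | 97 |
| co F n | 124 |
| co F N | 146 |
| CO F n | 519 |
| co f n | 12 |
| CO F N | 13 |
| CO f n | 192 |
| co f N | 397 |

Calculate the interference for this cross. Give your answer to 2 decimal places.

The two most frequent reciprocal classes, co f N and CO F n, are the parental types, so the F1 was co f N / CO F n.
The two rarest classes, co f n and CO F N, are the double crossovers. Comparing them with the parentals, only the n allele has switched, so n is the middle locus and the order is co – n – f.
co–n: (221 + 25)/1500 = 0.1640; n–f: (338 + 25)/1500 = 0.2420.
Expected DCO frequency = 0.1640 × 0.2420 ≈ 0.03969; observed = 25/1500 ≈ 0.01667.
Coefficient of coincidence = 0.01667/0.03969 ≈ 0.42; interference = 1 − 0.42 = 0.58.

0.58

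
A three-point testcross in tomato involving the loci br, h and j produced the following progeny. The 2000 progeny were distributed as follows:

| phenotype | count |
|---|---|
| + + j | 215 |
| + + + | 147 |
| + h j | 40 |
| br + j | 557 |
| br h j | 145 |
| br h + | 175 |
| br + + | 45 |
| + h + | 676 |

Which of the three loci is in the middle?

j

The two most frequent reciprocal classes, br + j and + h +, are the parental types, so the F1 was br + j / + h +.
The two rarest classes, br + + and + h j, are the double crossovers. Comparing them with the parentals, only the j allele has switched, so j is the middle locus and the order is h – j – br.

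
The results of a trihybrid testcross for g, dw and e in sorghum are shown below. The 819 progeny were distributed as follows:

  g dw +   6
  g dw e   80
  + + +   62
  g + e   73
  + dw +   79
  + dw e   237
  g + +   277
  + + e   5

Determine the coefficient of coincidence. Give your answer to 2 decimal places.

0.36

The two most frequent reciprocal classes, + dw e and g + +, are the parental types, so the F1 was + dw e / g + +.
The two rarest classes, + + e and g dw +, are the double crossovers. Comparing them with the parentals, only the dw allele has switched, so dw is the middle locus and the order is g – dw – e.
g–dw: (142 + 11)/819 = 0.1868; dw–e: (152 + 11)/819 = 0.1990.
Expected DCO frequency = 0.1868 × 0.1990 ≈ 0.03717; observed = 11/819 ≈ 0.01343.
Coefficient of coincidence = 0.01343/0.03717 ≈ 0.36.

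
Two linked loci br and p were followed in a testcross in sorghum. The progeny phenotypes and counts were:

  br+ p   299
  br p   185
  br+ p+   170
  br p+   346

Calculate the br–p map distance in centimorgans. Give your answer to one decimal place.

The two most frequent classes, br+ p (299) and br p+ (346), are the parental types, so the F1 was br+ p / br p+.
The recombinant classes are br+ p+ and br p: 170 + 185 = 355.
Recombination frequency = 355/1000 = 0.3550 ≈ 35.5%, i.e. 35.5 centimorgans.

35.5 centimorgans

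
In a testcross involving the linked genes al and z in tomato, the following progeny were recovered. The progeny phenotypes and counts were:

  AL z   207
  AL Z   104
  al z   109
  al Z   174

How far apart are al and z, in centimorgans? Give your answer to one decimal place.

The two most frequent classes, AL z (207) and al Z (174), are the parental types, so the F1 was AL z / al Z.
The recombinant classes are AL Z and al z: 104 + 109 = 213.
Recombination frequency = 213/594 = 0.3586 ≈ 35.9%, i.e. 35.9 centimorgans.

35.9 centimorgans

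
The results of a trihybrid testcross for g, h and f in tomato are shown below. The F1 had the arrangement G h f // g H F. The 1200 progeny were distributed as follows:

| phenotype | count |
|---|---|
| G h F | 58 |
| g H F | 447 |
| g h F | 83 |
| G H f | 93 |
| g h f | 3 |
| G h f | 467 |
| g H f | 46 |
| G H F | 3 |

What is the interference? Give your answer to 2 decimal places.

The two rarest classes, g h f and G H F, are the double crossovers. Comparing them with the parentals, only the g allele has switched, so g is the middle locus and the order is f – g – h.
f–g: (104 + 6)/1200 = 0.0917; g–h: (176 + 6)/1200 = 0.1517.
Expected DCO frequency = 0.0917 × 0.1517 ≈ 0.01391; observed = 6/1200 ≈ 0.00500.
Coefficient of coincidence = 0.00500/0.01391 ≈ 0.36; interference = 1 − 0.36 = 0.64.

0.64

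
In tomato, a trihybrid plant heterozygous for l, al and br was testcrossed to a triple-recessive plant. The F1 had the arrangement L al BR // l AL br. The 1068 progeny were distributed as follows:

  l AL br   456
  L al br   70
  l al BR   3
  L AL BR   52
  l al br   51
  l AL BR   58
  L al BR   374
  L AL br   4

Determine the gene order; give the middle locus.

l

The two rarest classes, l al BR and L AL br, are the double crossovers. Comparing them with the parentals, only the l allele has switched, so l is the middle locus and the order is al – l – br.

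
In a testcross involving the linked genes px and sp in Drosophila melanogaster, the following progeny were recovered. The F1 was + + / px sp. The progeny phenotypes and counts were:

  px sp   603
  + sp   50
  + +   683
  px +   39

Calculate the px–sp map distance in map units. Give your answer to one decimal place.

6.5 map units

The recombinant classes are + sp and px +: 50 + 39 = 89.
Recombination frequency = 89/1375 = 0.0647 ≈ 6.5%, i.e. 6.5 map units.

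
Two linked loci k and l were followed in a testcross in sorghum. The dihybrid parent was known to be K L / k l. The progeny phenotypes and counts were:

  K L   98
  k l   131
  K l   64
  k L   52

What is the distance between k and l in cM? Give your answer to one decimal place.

The recombinant classes are K l and k L: 64 + 52 = 116.
Recombination frequency = 116/345 = 0.3362 ≈ 33.6%, i.e. 33.6 cM.

33.6 cM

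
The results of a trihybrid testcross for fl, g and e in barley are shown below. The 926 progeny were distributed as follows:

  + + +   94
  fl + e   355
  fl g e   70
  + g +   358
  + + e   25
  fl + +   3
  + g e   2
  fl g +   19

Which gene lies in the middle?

e

The two most frequent reciprocal classes, + g + and fl + e, are the parental types, so the F1 was + g + / fl + e.
The two rarest classes, + g e and fl + +, are the double crossovers. Comparing them with the parentals, only the e allele has switched, so e is the middle locus and the order is g – e – fl.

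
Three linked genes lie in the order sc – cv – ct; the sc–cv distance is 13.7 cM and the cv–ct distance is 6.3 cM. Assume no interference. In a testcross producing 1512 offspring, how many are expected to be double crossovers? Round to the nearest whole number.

Map distances give recombination frequencies of 0.137 and 0.063 for the two intervals.
With no interference, expected double-crossover frequency = 0.137 × 0.063 = 0.00863.
Expected number = 0.00863 × 1512 = 13.05 ≈ 13.

13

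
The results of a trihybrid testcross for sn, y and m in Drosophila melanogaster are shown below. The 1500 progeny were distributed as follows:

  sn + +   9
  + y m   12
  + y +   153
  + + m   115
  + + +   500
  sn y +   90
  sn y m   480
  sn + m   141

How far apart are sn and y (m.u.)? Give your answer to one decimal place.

The two most frequent reciprocal classes, sn y m and + + +, are the parental types, so the F1 was sn y m / + + +.
The two rarest classes, + y m and sn + +, are the double crossovers. Comparing them with the parentals, only the sn allele has switched, so sn is the middle locus and the order is y – sn – m.
Crossovers in the y–sn interval produce the single-crossover classes sn + m and + y + (141 + 153 = 294) plus the double crossovers (21).
RF(y–sn) = (294 + 21) / 1500 = 315/1500 = 0.2100 → 21.0 m.u.

21.0 m.u.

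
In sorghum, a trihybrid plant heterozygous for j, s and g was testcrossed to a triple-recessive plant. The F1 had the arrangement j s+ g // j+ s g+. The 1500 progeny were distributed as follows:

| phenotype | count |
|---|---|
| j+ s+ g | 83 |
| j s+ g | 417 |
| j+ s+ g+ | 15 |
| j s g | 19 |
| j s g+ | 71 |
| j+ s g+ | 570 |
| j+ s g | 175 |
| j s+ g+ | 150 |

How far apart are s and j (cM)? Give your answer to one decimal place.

The two rarest classes, j s g and j+ s+ g+, are the double crossovers. Comparing them with the parentals, only the s allele has switched, so s is the middle locus and the order is j – s – g.
Crossovers in the j–s interval produce the single-crossover classes j+ s+ g and j s g+ (83 + 71 = 154) plus the double crossovers (34).
RF(j–s) = (154 + 34) / 1500 = 188/1500 = 0.1253 → 12.5 cM.

12.5 cM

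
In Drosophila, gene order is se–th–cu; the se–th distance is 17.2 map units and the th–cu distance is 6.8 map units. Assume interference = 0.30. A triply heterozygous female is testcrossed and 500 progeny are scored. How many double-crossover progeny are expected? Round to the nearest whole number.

Map distances give recombination frequencies of 0.172 and 0.068 for the two intervals.
With interference 0.30 (so coincidence = 0.70), expected double-crossover frequency = 0.172 × 0.068 × 0.70 = 0.00819.
Expected number = 0.00819 × 500 = 4.09 ≈ 4.

4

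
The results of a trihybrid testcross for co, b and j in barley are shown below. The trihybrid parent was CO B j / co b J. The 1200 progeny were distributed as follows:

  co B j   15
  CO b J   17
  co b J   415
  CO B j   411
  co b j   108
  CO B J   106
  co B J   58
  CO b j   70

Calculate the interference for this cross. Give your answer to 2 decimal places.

0.02

The two rarest classes, co B j and CO b J, are the double crossovers. Comparing them with the parentals, only the co allele has switched, so co is the middle locus and the order is j – co – b.
j–co: (214 + 32)/1200 = 0.2050; co–b: (128 + 32)/1200 = 0.1333.
Expected DCO frequency = 0.2050 × 0.1333 ≈ 0.02733; observed = 32/1200 ≈ 0.02667.
Coefficient of coincidence = 0.02667/0.02733 ≈ 0.98; interference = 1 − 0.98 = 0.02.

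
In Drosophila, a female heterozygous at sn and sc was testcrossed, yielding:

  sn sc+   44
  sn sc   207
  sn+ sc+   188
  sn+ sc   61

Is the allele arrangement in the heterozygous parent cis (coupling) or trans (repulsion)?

The two most frequent classes are sn+ sc+ (188) and sn sc (207); these are the parental (non-recombinant) types.
So the F1 carried sn+ sc+ on one chromosome and sn sc on the other — the recessive alleles are on the same chromosome (cis / coupling).

cis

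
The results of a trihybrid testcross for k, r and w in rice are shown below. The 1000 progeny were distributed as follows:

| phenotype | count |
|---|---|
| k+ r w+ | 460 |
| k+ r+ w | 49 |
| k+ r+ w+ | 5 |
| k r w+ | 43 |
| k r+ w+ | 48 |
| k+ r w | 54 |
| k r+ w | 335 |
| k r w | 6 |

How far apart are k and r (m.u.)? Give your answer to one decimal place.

10.3 m.u.

The two most frequent reciprocal classes, k r+ w and k+ r w+, are the parental types, so the F1 was k r+ w / k+ r w+.
The two rarest classes, k r w and k+ r+ w+, are the double crossovers. Comparing them with the parentals, only the r allele has switched, so r is the middle locus and the order is k – r – w.
Crossovers in the k–r interval produce the single-crossover classes k+ r+ w and k r w+ (49 + 43 = 92) plus the double crossovers (11).
RF(k–r) = (92 + 11) / 1000 = 103/1000 = 0.1030 → 10.3 m.u.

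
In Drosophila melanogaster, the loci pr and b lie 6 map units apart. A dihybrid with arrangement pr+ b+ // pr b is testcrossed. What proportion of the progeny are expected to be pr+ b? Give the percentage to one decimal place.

A map distance of 6 map units corresponds to a recombination frequency of 0.060.
The F1 is pr+ b+ / pr b, so pr+ b is a recombinant gamete class with expected frequency r/2 = 0.060/2 = 0.0300.
That is 0.0300 = 3.0% of the progeny.

3.0%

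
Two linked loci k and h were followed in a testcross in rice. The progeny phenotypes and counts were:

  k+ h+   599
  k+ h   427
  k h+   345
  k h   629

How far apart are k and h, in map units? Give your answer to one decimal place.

The two most frequent classes, k+ h+ (599) and k h (629), are the parental types, so the F1 was k+ h+ / k h.
The recombinant classes are k+ h and k h+: 427 + 345 = 772.
Recombination frequency = 772/2000 = 0.3860 ≈ 38.6%, i.e. 38.6 map units.

38.6 map units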